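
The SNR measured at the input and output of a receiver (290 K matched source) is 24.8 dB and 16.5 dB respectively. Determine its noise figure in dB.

8.3 dB

NF (dB) = SNR_in(dB) − SNR_out(dB) when the source is at T₀
NF = 24.8 − 16.5 = 8.3 dB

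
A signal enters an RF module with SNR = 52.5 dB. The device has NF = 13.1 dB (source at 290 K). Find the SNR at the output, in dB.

39.4 dB

By definition F = SNR_in/SNR_out, so in dB: SNR_out = SNR_in − NF
SNR_out = 52.5 − 13.1 = 39.4 dB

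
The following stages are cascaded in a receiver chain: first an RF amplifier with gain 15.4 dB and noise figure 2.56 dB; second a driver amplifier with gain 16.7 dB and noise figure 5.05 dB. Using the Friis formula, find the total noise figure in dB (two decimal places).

Convert to linear (a loss of L dB is a gain of −L dB): F_i = 10^(NF_i/10), G_i = 10^(G_i,dB/10)
  Stage 1: F_1 = 10^(2.56/10) = 1.803, G_1 = 10^(15.4/10) = 34.67
  Stage 2: F_2 = 10^(5.05/10) = 3.199, G_2 = 10^(16.7/10) = 46.77
Friis cascade:
  F = 1.803 + (3.199 − 1)/34.67 = 1.866
NF = 10 log₁₀(1.866) = 2.71 dB

2.71 dB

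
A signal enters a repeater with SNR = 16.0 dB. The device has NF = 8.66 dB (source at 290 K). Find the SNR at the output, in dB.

7.34 dB

By definition F = SNR_in/SNR_out, so in dB: SNR_out = SNR_in − NF
SNR_out = 16.0 − 8.66 = 7.34 dB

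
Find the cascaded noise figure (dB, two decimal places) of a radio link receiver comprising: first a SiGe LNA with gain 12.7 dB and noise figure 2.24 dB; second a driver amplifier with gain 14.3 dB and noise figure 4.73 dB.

2.51 dB

Convert to linear (a loss of L dB is a gain of −L dB): F_i = 10^(NF_i/10), G_i = 10^(G_i,dB/10)
  Stage 1: F_1 = 10^(2.24/10) = 1.675, G_1 = 10^(12.7/10) = 18.62
  Stage 2: F_2 = 10^(4.73/10) = 2.972, G_2 = 10^(14.3/10) = 26.92
Friis cascade:
  F = 1.675 + (2.972 − 1)/18.62 = 1.781
NF = 10 log₁₀(1.781) = 2.51 dB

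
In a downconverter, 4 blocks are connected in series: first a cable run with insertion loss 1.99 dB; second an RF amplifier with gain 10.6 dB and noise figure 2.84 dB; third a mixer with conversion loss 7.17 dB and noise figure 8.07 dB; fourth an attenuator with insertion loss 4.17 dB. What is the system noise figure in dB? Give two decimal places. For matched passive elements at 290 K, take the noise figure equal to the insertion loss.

6.94 dB

Convert to linear (a loss of L dB is a gain of −L dB): F_i = 10^(NF_i/10), G_i = 10^(G_i,dB/10)
  Stage 1: F_1 = 10^(1.99/10) = 1.581, G_1 = 10^(−1.99/10) = 0.6324
  Stage 2: F_2 = 10^(2.84/10) = 1.923, G_2 = 10^(10.6/10) = 11.48
  Stage 3: F_3 = 10^(8.07/10) = 6.412, G_3 = 10^(−7.17/10) = 0.1919
  Stage 4: F_4 = 10^(4.17/10) = 2.612, G_4 = 10^(−4.17/10) = 0.3828
Friis cascade:
  F = 1.581 + (1.923 − 1)/0.6324 + (6.412 − 1)/7.261 + (2.612 − 1)/1.393 = 4.943
NF = 10 log₁₀(4.943) = 6.94 dB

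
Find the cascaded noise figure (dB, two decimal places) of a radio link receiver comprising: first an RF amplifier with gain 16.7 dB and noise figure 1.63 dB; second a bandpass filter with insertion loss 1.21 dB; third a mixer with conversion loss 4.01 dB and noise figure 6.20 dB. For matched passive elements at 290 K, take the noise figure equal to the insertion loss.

1.91 dB

Convert to linear (a loss of L dB is a gain of −L dB): F_i = 10^(NF_i/10), G_i = 10^(G_i,dB/10)
  Stage 1: F_1 = 10^(1.63/10) = 1.455, G_1 = 10^(16.7/10) = 46.77
  Stage 2: F_2 = 10^(1.21/10) = 1.321, G_2 = 10^(−1.21/10) = 0.7568
  Stage 3: F_3 = 10^(6.20/10) = 4.169, G_3 = 10^(−4.01/10) = 0.3972
Friis cascade:
  F = 1.455 + (1.321 − 1)/46.77 + (4.169 − 1)/35.40 = 1.552
NF = 10 log₁₀(1.552) = 1.91 dB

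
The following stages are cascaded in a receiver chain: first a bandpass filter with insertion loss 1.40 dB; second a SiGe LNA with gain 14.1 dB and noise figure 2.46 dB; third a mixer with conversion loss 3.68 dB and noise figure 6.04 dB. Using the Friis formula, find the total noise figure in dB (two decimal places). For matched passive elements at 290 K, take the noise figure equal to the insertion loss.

Convert to linear (a loss of L dB is a gain of −L dB): F_i = 10^(NF_i/10), G_i = 10^(G_i,dB/10)
  Stage 1: F_1 = 10^(1.40/10) = 1.380, G_1 = 10^(−1.40/10) = 0.7244
  Stage 2: F_2 = 10^(2.46/10) = 1.762, G_2 = 10^(14.1/10) = 25.70
  Stage 3: F_3 = 10^(6.04/10) = 4.018, G_3 = 10^(−3.68/10) = 0.4285
Friis cascade:
  F = 1.380 + (1.762 − 1)/0.7244 + (4.018 − 1)/18.62 = 2.594
NF = 10 log₁₀(2.594) = 4.14 dB

4.14 dB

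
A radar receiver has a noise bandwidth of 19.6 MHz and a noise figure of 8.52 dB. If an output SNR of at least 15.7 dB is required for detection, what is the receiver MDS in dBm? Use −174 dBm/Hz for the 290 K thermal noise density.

Sensitivity = −174 + 10 log₁₀(B) + NF + SNR_min
= −174 + 72.92 + 8.52 + 15.7
= −76.86 dBm → −76.9 dBm

−76.9 dBm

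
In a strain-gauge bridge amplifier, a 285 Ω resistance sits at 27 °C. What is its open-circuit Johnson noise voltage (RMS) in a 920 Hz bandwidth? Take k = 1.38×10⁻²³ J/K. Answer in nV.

T = 27 °C + 273.15 = 300.15 K
V_n = √(4kTRB)
4kTRB = 4 × 1.38×10⁻²³ × 300.15 × 2.85×10² × 9.20×10² = 4.34×10⁻¹⁵ V²
V_n = √(4.34×10⁻¹⁵) = 6.59×10⁻⁸ V = 65.9 nV

65.9 nV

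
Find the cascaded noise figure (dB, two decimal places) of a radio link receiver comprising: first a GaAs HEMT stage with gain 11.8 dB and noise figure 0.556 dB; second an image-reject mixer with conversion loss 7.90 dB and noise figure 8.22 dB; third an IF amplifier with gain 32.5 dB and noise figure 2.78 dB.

2.73 dB

Convert to linear (a loss of L dB is a gain of −L dB): F_i = 10^(NF_i/10), G_i = 10^(G_i,dB/10)
  Stage 1: F_1 = 10^(0.556/10) = 1.137, G_1 = 10^(11.8/10) = 15.14
  Stage 2: F_2 = 10^(8.22/10) = 6.637, G_2 = 10^(−7.90/10) = 0.1622
  Stage 3: F_3 = 10^(2.78/10) = 1.897, G_3 = 10^(32.5/10) = 1778
Friis cascade:
  F = 1.137 + (6.637 − 1)/15.14 + (1.897 − 1)/2.455 = 1.874
NF = 10 log₁₀(1.874) = 2.73 dB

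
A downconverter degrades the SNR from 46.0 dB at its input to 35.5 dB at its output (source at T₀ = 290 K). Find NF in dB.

10.5 dB

NF (dB) = SNR_in(dB) − SNR_out(dB) when the source is at T₀
NF = 46.0 − 35.5 = 10.5 dB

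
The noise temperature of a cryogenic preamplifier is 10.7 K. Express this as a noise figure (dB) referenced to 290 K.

0.157 dB

F = 1 + T_e/T₀ = 1 + 10.7/290 = 1.0369
NF = 10 log₁₀(1.0369) = 0.157 dB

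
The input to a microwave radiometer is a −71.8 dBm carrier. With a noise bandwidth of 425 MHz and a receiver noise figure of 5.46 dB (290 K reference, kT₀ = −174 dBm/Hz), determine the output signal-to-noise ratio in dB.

10.5 dB

Noise floor: N = −174 + 10 log₁₀(B) + NF
10 log₁₀(4.25×10⁸) = 86.28 dB
N = −174 + 86.28 + 5.46 = −82.26 dBm
SNR = P_sig − N = −71.8 − (−82.26) = 10.46 dB → 10.5 dB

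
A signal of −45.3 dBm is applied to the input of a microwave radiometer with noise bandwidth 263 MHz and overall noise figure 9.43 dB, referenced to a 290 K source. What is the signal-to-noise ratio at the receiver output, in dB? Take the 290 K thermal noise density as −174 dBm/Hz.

Noise floor: N = −174 + 10 log₁₀(B) + NF
10 log₁₀(2.63×10⁸) = 84.2 dB
N = −174 + 84.2 + 9.43 = −80.37 dBm
SNR = P_sig − N = −45.3 − (−80.37) = 35.07 dB → 35.1 dB

35.1 dB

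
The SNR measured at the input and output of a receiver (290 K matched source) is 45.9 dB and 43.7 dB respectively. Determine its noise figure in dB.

NF (dB) = SNR_in(dB) − SNR_out(dB) when the source is at T₀
NF = 45.9 − 43.7 = 2.2 dB

2.2 dB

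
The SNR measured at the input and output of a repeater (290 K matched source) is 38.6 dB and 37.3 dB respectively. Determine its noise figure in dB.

1.3 dB

NF (dB) = SNR_in(dB) − SNR_out(dB) when the source is at T₀
NF = 38.6 − 37.3 = 1.3 dB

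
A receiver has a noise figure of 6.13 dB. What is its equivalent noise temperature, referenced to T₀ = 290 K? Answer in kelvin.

900 K

F = 10^(6.13/10) = 4.10204
T_e = (F − 1)·T₀ = (4.10204 − 1) × 290 = 900 K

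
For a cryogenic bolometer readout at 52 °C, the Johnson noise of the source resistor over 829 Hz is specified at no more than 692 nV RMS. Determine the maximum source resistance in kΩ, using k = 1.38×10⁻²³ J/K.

32.2 kΩ

T = 52 °C + 273.15 = 325.15 K
Johnson–Nyquist: V_n = √(4kTRB) ⇒ R = V_n² / (4kTB)
4kTB = 4 × 1.38×10⁻²³ × 325.15 × 8.29×10² = 1.49×10⁻¹⁷
R = (6.92×10⁻⁷)² / 1.49×10⁻¹⁷ = 3.22×10⁴ Ω = 32.2 kΩ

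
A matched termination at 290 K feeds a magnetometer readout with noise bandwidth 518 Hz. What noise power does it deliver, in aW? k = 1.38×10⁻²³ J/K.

P_n = kTB = 1.38×10⁻²³ × 290 × 5.18×10² = 2.07×10⁻¹⁸ W = 2.07 aW

2.07 aW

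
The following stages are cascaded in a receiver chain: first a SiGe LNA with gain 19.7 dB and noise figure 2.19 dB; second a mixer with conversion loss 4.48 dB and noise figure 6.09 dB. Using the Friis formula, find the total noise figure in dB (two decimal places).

Convert to linear (a loss of L dB is a gain of −L dB): F_i = 10^(NF_i/10), G_i = 10^(G_i,dB/10)
  Stage 1: F_1 = 10^(2.19/10) = 1.656, G_1 = 10^(19.7/10) = 93.33
  Stage 2: F_2 = 10^(6.09/10) = 4.064, G_2 = 10^(−4.48/10) = 0.3565
Friis cascade:
  F = 1.656 + (4.064 − 1)/93.33 = 1.689
NF = 10 log₁₀(1.689) = 2.28 dB

2.28 dB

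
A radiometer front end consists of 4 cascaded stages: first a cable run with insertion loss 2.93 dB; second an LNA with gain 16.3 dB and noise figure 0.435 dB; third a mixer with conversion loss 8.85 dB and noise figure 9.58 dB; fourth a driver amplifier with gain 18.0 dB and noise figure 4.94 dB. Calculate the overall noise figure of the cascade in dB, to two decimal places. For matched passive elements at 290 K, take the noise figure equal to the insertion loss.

Convert to linear (a loss of L dB is a gain of −L dB): F_i = 10^(NF_i/10), G_i = 10^(G_i,dB/10)
  Stage 1: F_1 = 10^(2.93/10) = 1.963, G_1 = 10^(−2.93/10) = 0.5093
  Stage 2: F_2 = 10^(0.435/10) = 1.105, G_2 = 10^(16.3/10) = 42.66
  Stage 3: F_3 = 10^(9.58/10) = 9.078, G_3 = 10^(−8.85/10) = 0.1303
  Stage 4: F_4 = 10^(4.94/10) = 3.119, G_4 = 10^(18.0/10) = 63.10
Friis cascade:
  F = 1.963 + (1.105 − 1)/0.5093 + (9.078 − 1)/21.73 + (3.119 − 1)/2.831 = 3.290
NF = 10 log₁₀(3.290) = 5.17 dB

5.17 dB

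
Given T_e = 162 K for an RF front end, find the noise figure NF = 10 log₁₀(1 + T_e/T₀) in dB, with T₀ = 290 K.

1.93 dB

F = 1 + T_e/T₀ = 1 + 162/290 = 1.55862
NF = 10 log₁₀(1.55862) = 1.93 dB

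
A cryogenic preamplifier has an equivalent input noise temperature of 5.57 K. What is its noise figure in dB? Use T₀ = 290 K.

F = 1 + T_e/T₀ = 1 + 5.57/290 = 1.01921
NF = 10 log₁₀(1.01921) = 0.083 dB

0.083 dB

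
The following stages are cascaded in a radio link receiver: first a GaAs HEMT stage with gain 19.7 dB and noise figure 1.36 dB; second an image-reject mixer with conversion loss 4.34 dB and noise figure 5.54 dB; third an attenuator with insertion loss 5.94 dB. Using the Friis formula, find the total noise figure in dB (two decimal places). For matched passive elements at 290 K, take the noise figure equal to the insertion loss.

1.70 dB

Convert to linear (a loss of L dB is a gain of −L dB): F_i = 10^(NF_i/10), G_i = 10^(G_i,dB/10)
  Stage 1: F_1 = 10^(1.36/10) = 1.368, G_1 = 10^(19.7/10) = 93.33
  Stage 2: F_2 = 10^(5.54/10) = 3.581, G_2 = 10^(−4.34/10) = 0.3681
  Stage 3: F_3 = 10^(5.94/10) = 3.926, G_3 = 10^(−5.94/10) = 0.2547
Friis cascade:
  F = 1.368 + (3.581 − 1)/93.33 + (3.926 − 1)/34.36 = 1.481
NF = 10 log₁₀(1.481) = 1.70 dB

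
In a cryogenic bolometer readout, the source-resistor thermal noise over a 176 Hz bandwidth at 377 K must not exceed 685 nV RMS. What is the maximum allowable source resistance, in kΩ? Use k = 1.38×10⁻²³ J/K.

Johnson–Nyquist: V_n = √(4kTRB) ⇒ R = V_n² / (4kTB)
4kTB = 4 × 1.38×10⁻²³ × 377 × 1.76×10² = 3.66×10⁻¹⁸
R = (6.85×10⁻⁷)² / 3.66×10⁻¹⁸ = 1.28×10⁵ Ω = 128 kΩ

128 kΩ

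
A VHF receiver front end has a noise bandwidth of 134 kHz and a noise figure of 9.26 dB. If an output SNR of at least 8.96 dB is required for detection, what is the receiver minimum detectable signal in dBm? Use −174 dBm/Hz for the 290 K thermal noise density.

Sensitivity = −174 + 10 log₁₀(B) + NF + SNR_min
= −174 + 51.27 + 9.26 + 8.96
= −104.51 dBm → −104.5 dBm

−104.5 dBm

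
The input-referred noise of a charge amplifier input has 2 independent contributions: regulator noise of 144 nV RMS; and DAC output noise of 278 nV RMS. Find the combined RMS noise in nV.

313 nV

Uncorrelated sources add in power (mean-square): V_tot = √(ΣV_i²)
V_tot = √[(1.44×10⁻⁷)² + (2.78×10⁻⁷)²] = 3.13×10⁻⁷ V = 313 nV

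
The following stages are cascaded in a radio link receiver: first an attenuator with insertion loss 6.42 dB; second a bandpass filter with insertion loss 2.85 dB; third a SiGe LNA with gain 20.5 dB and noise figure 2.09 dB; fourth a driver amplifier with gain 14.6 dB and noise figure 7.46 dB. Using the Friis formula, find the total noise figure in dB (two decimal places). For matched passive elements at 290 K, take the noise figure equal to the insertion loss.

Convert to linear (a loss of L dB is a gain of −L dB): F_i = 10^(NF_i/10), G_i = 10^(G_i,dB/10)
  Stage 1: F_1 = 10^(6.42/10) = 4.385, G_1 = 10^(−6.42/10) = 0.2280
  Stage 2: F_2 = 10^(2.85/10) = 1.928, G_2 = 10^(−2.85/10) = 0.5188
  Stage 3: F_3 = 10^(2.09/10) = 1.618, G_3 = 10^(20.5/10) = 112.2
  Stage 4: F_4 = 10^(7.46/10) = 5.572, G_4 = 10^(14.6/10) = 28.84
Friis cascade:
  F = 4.385 + (1.928 − 1)/0.2280 + (1.618 − 1)/0.1183 + (5.572 − 1)/13.27 = 14.02
NF = 10 log₁₀(14.02) = 11.47 dB

11.47 dB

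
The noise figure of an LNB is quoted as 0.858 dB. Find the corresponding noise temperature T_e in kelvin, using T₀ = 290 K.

63.3 K

F = 10^(0.858/10) = 1.21843
T_e = (F − 1)·T₀ = (1.21843 − 1) × 290 = 63.3 K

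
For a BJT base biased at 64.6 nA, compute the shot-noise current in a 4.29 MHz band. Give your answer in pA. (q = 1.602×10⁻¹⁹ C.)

I_n = √(2qI·B)
2qI·B = 2 × 1.602×10⁻¹⁹ × 6.46×10⁻⁸ × 4.29×10⁶ = 8.88×10⁻²⁰ A²
I_n = √(8.88×10⁻²⁰) = 2.98×10⁻¹⁰ A = 298 pA

298 pA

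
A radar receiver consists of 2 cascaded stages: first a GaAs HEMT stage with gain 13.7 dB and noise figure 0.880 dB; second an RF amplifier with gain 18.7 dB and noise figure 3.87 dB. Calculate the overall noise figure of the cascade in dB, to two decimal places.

1.09 dB

Convert to linear (a loss of L dB is a gain of −L dB): F_i = 10^(NF_i/10), G_i = 10^(G_i,dB/10)
  Stage 1: F_1 = 10^(0.880/10) = 1.225, G_1 = 10^(13.7/10) = 23.44
  Stage 2: F_2 = 10^(3.87/10) = 2.438, G_2 = 10^(18.7/10) = 74.13
Friis cascade:
  F = 1.225 + (2.438 − 1)/23.44 = 1.286
NF = 10 log₁₀(1.286) = 1.09 dB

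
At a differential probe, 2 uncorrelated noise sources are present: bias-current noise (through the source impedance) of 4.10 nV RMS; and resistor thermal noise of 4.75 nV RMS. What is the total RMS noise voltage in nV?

Uncorrelated sources add in power (mean-square): V_tot = √(ΣV_i²)
V_tot = √[(4.10×10⁻⁹)² + (4.75×10⁻⁹)²] = 6.27×10⁻⁹ V = 6.27 nV

6.27 nV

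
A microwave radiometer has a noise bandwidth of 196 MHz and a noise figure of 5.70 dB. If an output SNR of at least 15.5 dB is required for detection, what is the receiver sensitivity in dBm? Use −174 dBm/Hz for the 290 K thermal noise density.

Sensitivity = −174 + 10 log₁₀(B) + NF + SNR_min
= −174 + 82.92 + 5.70 + 15.5
= −69.88 dBm → −69.9 dBm

−69.9 dBm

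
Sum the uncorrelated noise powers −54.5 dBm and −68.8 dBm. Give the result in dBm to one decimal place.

Convert to linear, add, convert back:
P₁ = 3.55×10⁻⁹ W, P₂ = 1.32×10⁻¹⁰ W
P_tot = 3.68×10⁻⁹ W → 10 log₁₀(P_tot / 10⁻³) = −54.3 dBm

−54.3 dBm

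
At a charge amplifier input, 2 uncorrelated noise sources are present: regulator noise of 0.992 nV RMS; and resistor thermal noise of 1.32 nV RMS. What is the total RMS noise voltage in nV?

1.65 nV

Uncorrelated sources add in power (mean-square): V_tot = √(ΣV_i²)
V_tot = √[(9.92×10⁻¹⁰)² + (1.32×10⁻⁹)²] = 1.65×10⁻⁹ V = 1.65 nV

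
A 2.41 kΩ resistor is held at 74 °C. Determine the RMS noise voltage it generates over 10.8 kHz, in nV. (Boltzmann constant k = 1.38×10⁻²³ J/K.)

706 nV

T = 74 °C + 273.15 = 347.15 K
V_n = √(4kTRB)
4kTRB = 4 × 1.38×10⁻²³ × 347.15 × 2.41×10³ × 1.08×10⁴ = 4.99×10⁻¹³ V²
V_n = √(4.99×10⁻¹³) = 7.06×10⁻⁷ V = 706 nV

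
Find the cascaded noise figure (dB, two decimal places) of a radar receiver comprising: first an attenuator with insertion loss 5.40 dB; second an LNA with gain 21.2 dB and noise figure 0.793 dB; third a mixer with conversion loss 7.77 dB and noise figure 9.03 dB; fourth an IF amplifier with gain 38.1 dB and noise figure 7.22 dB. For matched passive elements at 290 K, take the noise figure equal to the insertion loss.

Convert to linear (a loss of L dB is a gain of −L dB): F_i = 10^(NF_i/10), G_i = 10^(G_i,dB/10)
  Stage 1: F_1 = 10^(5.40/10) = 3.467, G_1 = 10^(−5.40/10) = 0.2884
  Stage 2: F_2 = 10^(0.793/10) = 1.200, G_2 = 10^(21.2/10) = 131.8
  Stage 3: F_3 = 10^(9.03/10) = 7.998, G_3 = 10^(−7.77/10) = 0.1671
  Stage 4: F_4 = 10^(7.22/10) = 5.272, G_4 = 10^(38.1/10) = 6457
Friis cascade:
  F = 3.467 + (1.200 − 1)/0.2884 + (7.998 − 1)/38.02 + (5.272 − 1)/6.353 = 5.019
NF = 10 log₁₀(5.019) = 7.01 dB

7.01 dB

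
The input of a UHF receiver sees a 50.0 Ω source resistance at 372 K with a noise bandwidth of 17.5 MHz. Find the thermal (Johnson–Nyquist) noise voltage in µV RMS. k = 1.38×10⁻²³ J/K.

4.24 µV

V_n = √(4kTRB)
4kTRB = 4 × 1.38×10⁻²³ × 372 × 5.00×10¹ × 1.75×10⁷ = 1.80×10⁻¹¹ V²
V_n = √(1.80×10⁻¹¹) = 4.24×10⁻⁶ V = 4.24 µV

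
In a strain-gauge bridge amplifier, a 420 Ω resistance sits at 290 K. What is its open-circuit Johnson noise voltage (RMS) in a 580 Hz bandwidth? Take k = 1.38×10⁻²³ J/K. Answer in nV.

62.4 nV

V_n = √(4kTRB)
4kTRB = 4 × 1.38×10⁻²³ × 290 × 4.20×10² × 5.80×10² = 3.90×10⁻¹⁵ V²
V_n = √(3.90×10⁻¹⁵) = 6.24×10⁻⁸ V = 62.4 nV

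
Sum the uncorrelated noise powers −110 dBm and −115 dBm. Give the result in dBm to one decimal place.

Convert to linear, add, convert back:
P₁ = 1.00×10⁻¹⁴ W, P₂ = 3.16×10⁻¹⁵ W
P_tot = 1.32×10⁻¹⁴ W → 10 log₁₀(P_tot / 10⁻³) = −108.8 dBm

−108.8 dBm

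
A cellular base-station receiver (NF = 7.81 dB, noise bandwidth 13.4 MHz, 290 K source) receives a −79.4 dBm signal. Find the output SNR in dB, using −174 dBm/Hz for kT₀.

15.5 dB

Noise floor: N = −174 + 10 log₁₀(B) + NF
10 log₁₀(1.34×10⁷) = 71.27 dB
N = −174 + 71.27 + 7.81 = −94.92 dBm
SNR = P_sig − N = −79.4 − (−94.92) = 15.52 dB → 15.5 dB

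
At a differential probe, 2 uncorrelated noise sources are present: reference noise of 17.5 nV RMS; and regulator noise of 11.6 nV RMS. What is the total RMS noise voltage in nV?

Uncorrelated sources add in power (mean-square): V_tot = √(ΣV_i²)
V_tot = √[(1.75×10⁻⁸)² + (1.16×10⁻⁸)²] = 2.10×10⁻⁸ V = 21.0 nV

21.0 nV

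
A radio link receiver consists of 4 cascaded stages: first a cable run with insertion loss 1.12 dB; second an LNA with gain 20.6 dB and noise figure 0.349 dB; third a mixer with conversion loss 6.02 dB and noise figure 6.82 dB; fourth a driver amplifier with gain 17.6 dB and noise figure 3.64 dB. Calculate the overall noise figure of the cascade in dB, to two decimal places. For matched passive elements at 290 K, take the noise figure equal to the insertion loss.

1.77 dB

Convert to linear (a loss of L dB is a gain of −L dB): F_i = 10^(NF_i/10), G_i = 10^(G_i,dB/10)
  Stage 1: F_1 = 10^(1.12/10) = 1.294, G_1 = 10^(−1.12/10) = 0.7727
  Stage 2: F_2 = 10^(0.349/10) = 1.084, G_2 = 10^(20.6/10) = 114.8
  Stage 3: F_3 = 10^(6.82/10) = 4.808, G_3 = 10^(−6.02/10) = 0.2500
  Stage 4: F_4 = 10^(3.64/10) = 2.312, G_4 = 10^(17.6/10) = 57.54
Friis cascade:
  F = 1.294 + (1.084 − 1)/0.7727 + (4.808 − 1)/88.72 + (2.312 − 1)/22.18 = 1.505
NF = 10 log₁₀(1.505) = 1.77 dB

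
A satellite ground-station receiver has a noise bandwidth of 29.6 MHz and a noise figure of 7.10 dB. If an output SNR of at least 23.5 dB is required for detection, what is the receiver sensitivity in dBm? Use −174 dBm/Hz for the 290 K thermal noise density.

Sensitivity = −174 + 10 log₁₀(B) + NF + SNR_min
= −174 + 74.71 + 7.10 + 23.5
= −68.69 dBm → −68.7 dBm

−68.7 dBm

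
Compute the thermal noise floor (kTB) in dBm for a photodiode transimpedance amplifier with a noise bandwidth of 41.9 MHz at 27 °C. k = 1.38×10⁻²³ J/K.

−97.6 dBm

T = 27 °C + 273.15 = 300.15 K
P_n = kTB = 1.38×10⁻²³ × 300.15 × 4.19×10⁷ = 1.74×10⁻¹³ W
In dBm: 10 log₁₀(1.74×10⁻¹³ / 10⁻³) = −97.6 dBm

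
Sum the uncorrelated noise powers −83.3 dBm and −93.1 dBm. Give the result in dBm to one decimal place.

Convert to linear, add, convert back:
P₁ = 4.68×10⁻¹² W, P₂ = 4.90×10⁻¹³ W
P_tot = 5.17×10⁻¹² W → 10 log₁₀(P_tot / 10⁻³) = −82.9 dBm

−82.9 dBm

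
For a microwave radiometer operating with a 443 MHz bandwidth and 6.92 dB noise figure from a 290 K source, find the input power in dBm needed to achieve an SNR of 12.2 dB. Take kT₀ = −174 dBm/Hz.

−68.4 dBm

Sensitivity = −174 + 10 log₁₀(B) + NF + SNR_min
= −174 + 86.46 + 6.92 + 12.2
= −68.42 dBm → −68.4 dBm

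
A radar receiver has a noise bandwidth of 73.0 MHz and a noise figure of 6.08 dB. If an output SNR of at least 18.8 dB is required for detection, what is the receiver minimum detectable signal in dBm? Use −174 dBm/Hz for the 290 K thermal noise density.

Sensitivity = −174 + 10 log₁₀(B) + NF + SNR_min
= −174 + 78.63 + 6.08 + 18.8
= −70.49 dBm → −70.5 dBm

−70.5 dBm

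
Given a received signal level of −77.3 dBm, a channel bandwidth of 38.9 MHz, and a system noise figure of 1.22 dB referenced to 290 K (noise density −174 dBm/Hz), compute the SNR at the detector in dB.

Noise floor: N = −174 + 10 log₁₀(B) + NF
10 log₁₀(3.89×10⁷) = 75.9 dB
N = −174 + 75.9 + 1.22 = −96.88 dBm
SNR = P_sig − N = −77.3 − (−96.88) = 19.58 dB → 19.6 dB

19.6 dB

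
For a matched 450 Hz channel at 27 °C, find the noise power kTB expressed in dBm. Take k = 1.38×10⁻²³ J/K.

T = 27 °C + 273.15 = 300.15 K
P_n = kTB = 1.38×10⁻²³ × 300.15 × 4.50×10² = 1.86×10⁻¹⁸ W
In dBm: 10 log₁₀(1.86×10⁻¹⁸ / 10⁻³) = −147.3 dBm

−147.3 dBm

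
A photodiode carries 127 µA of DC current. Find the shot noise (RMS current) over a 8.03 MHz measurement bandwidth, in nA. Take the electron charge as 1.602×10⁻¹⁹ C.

18.1 nA

I_n = √(2qI·B)
2qI·B = 2 × 1.602×10⁻¹⁹ × 1.27×10⁻⁴ × 8.03×10⁶ = 3.27×10⁻¹⁶ A²
I_n = √(3.27×10⁻¹⁶) = 1.81×10⁻⁸ A = 18.1 nA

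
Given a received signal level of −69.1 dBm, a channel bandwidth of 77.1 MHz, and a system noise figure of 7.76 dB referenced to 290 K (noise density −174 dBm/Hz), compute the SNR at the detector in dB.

18.3 dB

Noise floor: N = −174 + 10 log₁₀(B) + NF
10 log₁₀(7.71×10⁷) = 78.87 dB
N = −174 + 78.87 + 7.76 = −87.37 dBm
SNR = P_sig − N = −69.1 − (−87.37) = 18.27 dB → 18.3 dB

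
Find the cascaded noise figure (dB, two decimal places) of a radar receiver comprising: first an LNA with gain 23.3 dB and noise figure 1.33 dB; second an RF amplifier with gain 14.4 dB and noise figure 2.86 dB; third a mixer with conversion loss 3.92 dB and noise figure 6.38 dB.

Convert to linear (a loss of L dB is a gain of −L dB): F_i = 10^(NF_i/10), G_i = 10^(G_i,dB/10)
  Stage 1: F_1 = 10^(1.33/10) = 1.358, G_1 = 10^(23.3/10) = 213.8
  Stage 2: F_2 = 10^(2.86/10) = 1.932, G_2 = 10^(14.4/10) = 27.54
  Stage 3: F_3 = 10^(6.38/10) = 4.345, G_3 = 10^(−3.92/10) = 0.4055
Friis cascade:
  F = 1.358 + (1.932 − 1)/213.8 + (4.345 − 1)/5888 = 1.363
NF = 10 log₁₀(1.363) = 1.35 dB

1.35 dB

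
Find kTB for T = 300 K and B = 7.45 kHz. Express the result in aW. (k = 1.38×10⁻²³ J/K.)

30.8 aW

P_n = kTB = 1.38×10⁻²³ × 300 × 7.45×10³ = 3.08×10⁻¹⁷ W = 30.8 aW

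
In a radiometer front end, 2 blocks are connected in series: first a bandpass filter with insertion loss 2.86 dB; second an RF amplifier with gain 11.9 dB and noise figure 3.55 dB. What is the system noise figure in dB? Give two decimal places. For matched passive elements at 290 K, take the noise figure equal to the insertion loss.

Convert to linear (a loss of L dB is a gain of −L dB): F_i = 10^(NF_i/10), G_i = 10^(G_i,dB/10)
  Stage 1: F_1 = 10^(2.86/10) = 1.932, G_1 = 10^(−2.86/10) = 0.5176
  Stage 2: F_2 = 10^(3.55/10) = 2.265, G_2 = 10^(11.9/10) = 15.49
Friis cascade:
  F = 1.932 + (2.265 − 1)/0.5176 = 4.375
NF = 10 log₁₀(4.375) = 6.41 dB

6.41 dB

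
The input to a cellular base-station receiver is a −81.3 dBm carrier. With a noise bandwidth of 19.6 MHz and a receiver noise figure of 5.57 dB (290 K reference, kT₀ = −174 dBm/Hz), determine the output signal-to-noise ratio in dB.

14.2 dB

Noise floor: N = −174 + 10 log₁₀(B) + NF
10 log₁₀(1.96×10⁷) = 72.92 dB
N = −174 + 72.92 + 5.57 = −95.51 dBm
SNR = P_sig − N = −81.3 − (−95.51) = 14.21 dB → 14.2 dB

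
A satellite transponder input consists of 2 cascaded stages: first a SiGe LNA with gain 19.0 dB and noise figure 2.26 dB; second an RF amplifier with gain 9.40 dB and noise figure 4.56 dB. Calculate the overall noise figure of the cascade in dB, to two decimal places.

Convert to linear (a loss of L dB is a gain of −L dB): F_i = 10^(NF_i/10), G_i = 10^(G_i,dB/10)
  Stage 1: F_1 = 10^(2.26/10) = 1.683, G_1 = 10^(19.0/10) = 79.43
  Stage 2: F_2 = 10^(4.56/10) = 2.858, G_2 = 10^(9.40/10) = 8.710
Friis cascade:
  F = 1.683 + (2.858 − 1)/79.43 = 1.706
NF = 10 log₁₀(1.706) = 2.32 dB

2.32 dB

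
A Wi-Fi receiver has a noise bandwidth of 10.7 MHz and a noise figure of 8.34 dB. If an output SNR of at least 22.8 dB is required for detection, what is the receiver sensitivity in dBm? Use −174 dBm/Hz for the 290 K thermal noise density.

Sensitivity = −174 + 10 log₁₀(B) + NF + SNR_min
= −174 + 70.29 + 8.34 + 22.8
= −72.57 dBm → −72.6 dBm

−72.6 dBm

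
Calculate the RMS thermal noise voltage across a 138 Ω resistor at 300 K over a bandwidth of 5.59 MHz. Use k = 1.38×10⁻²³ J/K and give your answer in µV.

3.57 µV

V_n = √(4kTRB)
4kTRB = 4 × 1.38×10⁻²³ × 300 × 1.38×10² × 5.59×10⁶ = 1.28×10⁻¹¹ V²
V_n = √(1.28×10⁻¹¹) = 3.57×10⁻⁶ V = 3.57 µV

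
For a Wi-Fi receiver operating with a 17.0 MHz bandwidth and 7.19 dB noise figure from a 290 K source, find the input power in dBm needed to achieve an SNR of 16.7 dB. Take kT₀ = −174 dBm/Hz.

−77.8 dBm

Sensitivity = −174 + 10 log₁₀(B) + NF + SNR_min
= −174 + 72.3 + 7.19 + 16.7
= −77.81 dBm → −77.8 dBm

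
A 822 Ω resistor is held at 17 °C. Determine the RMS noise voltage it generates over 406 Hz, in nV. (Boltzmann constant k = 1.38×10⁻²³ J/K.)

73.1 nV

T = 17 °C + 273.15 = 290.15 K
V_n = √(4kTRB)
4kTRB = 4 × 1.38×10⁻²³ × 290.15 × 8.22×10² × 4.06×10² = 5.35×10⁻¹⁵ V²
V_n = √(5.35×10⁻¹⁵) = 7.31×10⁻⁸ V = 73.1 nV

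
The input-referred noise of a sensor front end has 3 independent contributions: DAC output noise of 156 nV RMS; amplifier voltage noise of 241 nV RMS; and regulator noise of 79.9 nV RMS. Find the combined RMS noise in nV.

298 nV

Uncorrelated sources add in power (mean-square): V_tot = √(ΣV_i²)
V_tot = √[(1.56×10⁻⁷)² + (2.41×10⁻⁷)² + (7.99×10⁻⁸)²] = 2.98×10⁻⁷ V = 298 nV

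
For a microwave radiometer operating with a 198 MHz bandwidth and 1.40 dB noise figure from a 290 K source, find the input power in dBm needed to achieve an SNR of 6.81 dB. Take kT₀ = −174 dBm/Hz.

−82.8 dBm

Sensitivity = −174 + 10 log₁₀(B) + NF + SNR_min
= −174 + 82.97 + 1.40 + 6.81
= −82.82 dBm → −82.8 dBm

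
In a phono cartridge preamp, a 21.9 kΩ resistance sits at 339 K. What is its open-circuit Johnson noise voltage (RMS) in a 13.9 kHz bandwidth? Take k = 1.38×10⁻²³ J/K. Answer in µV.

2.39 µV

V_n = √(4kTRB)
4kTRB = 4 × 1.38×10⁻²³ × 339 × 2.19×10⁴ × 1.39×10⁴ = 5.70×10⁻¹² V²
V_n = √(5.70×10⁻¹²) = 2.39×10⁻⁶ V = 2.39 µV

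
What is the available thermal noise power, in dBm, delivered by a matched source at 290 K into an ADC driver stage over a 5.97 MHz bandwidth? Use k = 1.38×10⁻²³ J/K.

P_n = kTB = 1.38×10⁻²³ × 290 × 5.97×10⁶ = 2.39×10⁻¹⁴ W
In dBm: 10 log₁₀(2.39×10⁻¹⁴ / 10⁻³) = −106.2 dBm

−106.2 dBm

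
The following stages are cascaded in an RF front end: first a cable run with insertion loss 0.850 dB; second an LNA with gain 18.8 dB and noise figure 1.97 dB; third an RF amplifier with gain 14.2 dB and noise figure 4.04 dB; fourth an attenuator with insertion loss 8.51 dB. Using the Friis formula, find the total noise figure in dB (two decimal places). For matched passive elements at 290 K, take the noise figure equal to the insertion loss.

2.88 dB

Convert to linear (a loss of L dB is a gain of −L dB): F_i = 10^(NF_i/10), G_i = 10^(G_i,dB/10)
  Stage 1: F_1 = 10^(0.850/10) = 1.216, G_1 = 10^(−0.850/10) = 0.8222
  Stage 2: F_2 = 10^(1.97/10) = 1.574, G_2 = 10^(18.8/10) = 75.86
  Stage 3: F_3 = 10^(4.04/10) = 2.535, G_3 = 10^(14.2/10) = 26.30
  Stage 4: F_4 = 10^(8.51/10) = 7.096, G_4 = 10^(−8.51/10) = 0.1409
Friis cascade:
  F = 1.216 + (1.574 − 1)/0.8222 + (2.535 − 1)/62.37 + (7.096 − 1)/1641 = 1.943
NF = 10 log₁₀(1.943) = 2.88 dB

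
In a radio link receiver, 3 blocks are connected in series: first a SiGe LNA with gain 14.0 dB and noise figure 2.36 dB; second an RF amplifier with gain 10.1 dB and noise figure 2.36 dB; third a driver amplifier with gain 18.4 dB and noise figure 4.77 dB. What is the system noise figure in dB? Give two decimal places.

2.45 dB

Convert to linear (a loss of L dB is a gain of −L dB): F_i = 10^(NF_i/10), G_i = 10^(G_i,dB/10)
  Stage 1: F_1 = 10^(2.36/10) = 1.722, G_1 = 10^(14.0/10) = 25.12
  Stage 2: F_2 = 10^(2.36/10) = 1.722, G_2 = 10^(10.1/10) = 10.23
  Stage 3: F_3 = 10^(4.77/10) = 2.999, G_3 = 10^(18.4/10) = 69.18
Friis cascade:
  F = 1.722 + (1.722 − 1)/25.12 + (2.999 − 1)/257.0 = 1.758
NF = 10 log₁₀(1.758) = 2.45 dB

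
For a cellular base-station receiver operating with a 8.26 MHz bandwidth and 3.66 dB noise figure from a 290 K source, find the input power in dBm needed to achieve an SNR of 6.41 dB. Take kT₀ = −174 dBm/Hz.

−94.8 dBm

Sensitivity = −174 + 10 log₁₀(B) + NF + SNR_min
= −174 + 69.17 + 3.66 + 6.41
= −94.76 dBm → −94.8 dBm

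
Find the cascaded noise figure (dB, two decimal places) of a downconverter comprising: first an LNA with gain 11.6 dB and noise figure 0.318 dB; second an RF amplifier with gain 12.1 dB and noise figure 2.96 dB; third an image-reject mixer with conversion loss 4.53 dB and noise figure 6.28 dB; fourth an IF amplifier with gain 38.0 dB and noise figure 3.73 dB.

Convert to linear (a loss of L dB is a gain of −L dB): F_i = 10^(NF_i/10), G_i = 10^(G_i,dB/10)
  Stage 1: F_1 = 10^(0.318/10) = 1.076, G_1 = 10^(11.6/10) = 14.45
  Stage 2: F_2 = 10^(2.96/10) = 1.977, G_2 = 10^(12.1/10) = 16.22
  Stage 3: F_3 = 10^(6.28/10) = 4.246, G_3 = 10^(−4.53/10) = 0.3524
  Stage 4: F_4 = 10^(3.73/10) = 2.360, G_4 = 10^(38.0/10) = 6310
Friis cascade:
  F = 1.076 + (1.977 − 1)/14.45 + (4.246 − 1)/234.4 + (2.360 − 1)/82.60 = 1.174
NF = 10 log₁₀(1.174) = 0.70 dB

0.70 dB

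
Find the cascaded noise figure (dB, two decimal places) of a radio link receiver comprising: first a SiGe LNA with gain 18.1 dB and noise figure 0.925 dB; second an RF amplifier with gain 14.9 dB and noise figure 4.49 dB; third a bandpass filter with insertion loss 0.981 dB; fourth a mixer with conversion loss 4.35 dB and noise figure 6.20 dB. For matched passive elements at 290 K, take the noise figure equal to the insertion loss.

1.03 dB

Convert to linear (a loss of L dB is a gain of −L dB): F_i = 10^(NF_i/10), G_i = 10^(G_i,dB/10)
  Stage 1: F_1 = 10^(0.925/10) = 1.237, G_1 = 10^(18.1/10) = 64.57
  Stage 2: F_2 = 10^(4.49/10) = 2.812, G_2 = 10^(14.9/10) = 30.90
  Stage 3: F_3 = 10^(0.981/10) = 1.253, G_3 = 10^(−0.981/10) = 0.7978
  Stage 4: F_4 = 10^(6.20/10) = 4.169, G_4 = 10^(−4.35/10) = 0.3673
Friis cascade:
  F = 1.237 + (2.812 − 1)/64.57 + (1.253 − 1)/1995 + (4.169 − 1)/1592 = 1.268
NF = 10 log₁₀(1.268) = 1.03 dB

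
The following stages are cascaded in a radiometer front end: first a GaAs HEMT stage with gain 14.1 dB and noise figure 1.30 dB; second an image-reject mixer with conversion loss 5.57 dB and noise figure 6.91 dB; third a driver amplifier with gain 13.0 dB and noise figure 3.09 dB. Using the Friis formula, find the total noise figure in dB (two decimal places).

2.17 dB

Convert to linear (a loss of L dB is a gain of −L dB): F_i = 10^(NF_i/10), G_i = 10^(G_i,dB/10)
  Stage 1: F_1 = 10^(1.30/10) = 1.349, G_1 = 10^(14.1/10) = 25.70
  Stage 2: F_2 = 10^(6.91/10) = 4.909, G_2 = 10^(−5.57/10) = 0.2773
  Stage 3: F_3 = 10^(3.09/10) = 2.037, G_3 = 10^(13.0/10) = 19.95
Friis cascade:
  F = 1.349 + (4.909 − 1)/25.70 + (2.037 − 1)/7.129 = 1.647
NF = 10 log₁₀(1.647) = 2.17 dB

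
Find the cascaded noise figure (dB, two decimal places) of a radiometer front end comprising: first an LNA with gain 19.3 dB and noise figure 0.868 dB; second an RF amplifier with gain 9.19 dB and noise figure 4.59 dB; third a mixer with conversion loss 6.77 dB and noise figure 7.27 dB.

Convert to linear (a loss of L dB is a gain of −L dB): F_i = 10^(NF_i/10), G_i = 10^(G_i,dB/10)
  Stage 1: F_1 = 10^(0.868/10) = 1.221, G_1 = 10^(19.3/10) = 85.11
  Stage 2: F_2 = 10^(4.59/10) = 2.877, G_2 = 10^(9.19/10) = 8.299
  Stage 3: F_3 = 10^(7.27/10) = 5.333, G_3 = 10^(−6.77/10) = 0.2104
Friis cascade:
  F = 1.221 + (2.877 − 1)/85.11 + (5.333 − 1)/706.3 = 1.249
NF = 10 log₁₀(1.249) = 0.97 dB

0.97 dB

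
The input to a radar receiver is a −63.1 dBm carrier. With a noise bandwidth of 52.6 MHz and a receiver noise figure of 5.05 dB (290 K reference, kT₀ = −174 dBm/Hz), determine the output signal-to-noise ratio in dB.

Noise floor: N = −174 + 10 log₁₀(B) + NF
10 log₁₀(5.26×10⁷) = 77.21 dB
N = −174 + 77.21 + 5.05 = −91.74 dBm
SNR = P_sig − N = −63.1 − (−91.74) = 28.64 dB → 28.6 dB

28.6 dB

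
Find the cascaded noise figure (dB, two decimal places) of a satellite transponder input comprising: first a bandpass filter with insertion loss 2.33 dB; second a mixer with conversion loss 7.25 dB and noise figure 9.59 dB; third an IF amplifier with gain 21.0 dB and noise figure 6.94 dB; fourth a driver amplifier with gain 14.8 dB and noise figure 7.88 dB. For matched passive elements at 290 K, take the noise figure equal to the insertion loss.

Convert to linear (a loss of L dB is a gain of −L dB): F_i = 10^(NF_i/10), G_i = 10^(G_i,dB/10)
  Stage 1: F_1 = 10^(2.33/10) = 1.710, G_1 = 10^(−2.33/10) = 0.5848
  Stage 2: F_2 = 10^(9.59/10) = 9.099, G_2 = 10^(−7.25/10) = 0.1884
  Stage 3: F_3 = 10^(6.94/10) = 4.943, G_3 = 10^(21.0/10) = 125.9
  Stage 4: F_4 = 10^(7.88/10) = 6.138, G_4 = 10^(14.8/10) = 30.20
Friis cascade:
  F = 1.710 + (9.099 − 1)/0.5848 + (4.943 − 1)/0.1102 + (6.138 − 1)/13.87 = 51.73
NF = 10 log₁₀(51.73) = 17.14 dB

17.14 dB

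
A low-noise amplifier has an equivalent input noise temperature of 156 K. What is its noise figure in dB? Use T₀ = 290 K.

F = 1 + T_e/T₀ = 1 + 156/290 = 1.53793
NF = 10 log₁₀(1.53793) = 1.87 dB

1.87 dB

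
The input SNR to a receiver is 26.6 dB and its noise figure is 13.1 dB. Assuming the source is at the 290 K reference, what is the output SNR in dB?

13.5 dB

By definition F = SNR_in/SNR_out, so in dB: SNR_out = SNR_in − NF
SNR_out = 26.6 − 13.1 = 13.5 dB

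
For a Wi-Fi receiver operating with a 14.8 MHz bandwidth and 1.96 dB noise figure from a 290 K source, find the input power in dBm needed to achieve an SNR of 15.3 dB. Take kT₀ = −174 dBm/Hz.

−85.0 dBm

Sensitivity = −174 + 10 log₁₀(B) + NF + SNR_min
= −174 + 71.7 + 1.96 + 15.3
= −85.04 dBm → −85.0 dBm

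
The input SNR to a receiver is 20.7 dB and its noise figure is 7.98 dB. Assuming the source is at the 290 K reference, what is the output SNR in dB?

By definition F = SNR_in/SNR_out, so in dB: SNR_out = SNR_in − NF
SNR_out = 20.7 − 7.98 = 12.72 dB

12.72 dB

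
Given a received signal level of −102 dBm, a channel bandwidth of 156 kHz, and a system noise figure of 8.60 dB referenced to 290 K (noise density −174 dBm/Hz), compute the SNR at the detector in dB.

Noise floor: N = −174 + 10 log₁₀(B) + NF
10 log₁₀(1.56×10⁵) = 51.93 dB
N = −174 + 51.93 + 8.60 = −113.47 dBm
SNR = P_sig − N = −102 − (−113.47) = 11.47 dB → 11.5 dB

11.5 dB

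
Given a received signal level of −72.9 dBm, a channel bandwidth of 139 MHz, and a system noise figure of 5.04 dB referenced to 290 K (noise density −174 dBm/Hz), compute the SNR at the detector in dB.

Noise floor: N = −174 + 10 log₁₀(B) + NF
10 log₁₀(1.39×10⁸) = 81.43 dB
N = −174 + 81.43 + 5.04 = −87.53 dBm
SNR = P_sig − N = −72.9 − (−87.53) = 14.63 dB → 14.6 dB

14.6 dB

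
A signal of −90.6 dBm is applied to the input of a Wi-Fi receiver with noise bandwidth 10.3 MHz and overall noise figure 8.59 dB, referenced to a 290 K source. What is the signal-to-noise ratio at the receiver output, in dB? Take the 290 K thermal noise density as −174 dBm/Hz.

Noise floor: N = −174 + 10 log₁₀(B) + NF
10 log₁₀(1.03×10⁷) = 70.13 dB
N = −174 + 70.13 + 8.59 = −95.28 dBm
SNR = P_sig − N = −90.6 − (−95.28) = 4.68 dB → 4.7 dB

4.7 dB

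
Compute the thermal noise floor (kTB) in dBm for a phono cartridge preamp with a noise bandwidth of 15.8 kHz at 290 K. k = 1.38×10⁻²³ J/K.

−132.0 dBm

P_n = kTB = 1.38×10⁻²³ × 290 × 1.58×10⁴ = 6.32×10⁻¹⁷ W
In dBm: 10 log₁₀(6.32×10⁻¹⁷ / 10⁻³) = −132.0 dBm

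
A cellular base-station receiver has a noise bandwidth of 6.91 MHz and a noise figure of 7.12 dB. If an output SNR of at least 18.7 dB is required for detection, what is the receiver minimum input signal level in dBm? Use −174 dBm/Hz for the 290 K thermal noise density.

Sensitivity = −174 + 10 log₁₀(B) + NF + SNR_min
= −174 + 68.39 + 7.12 + 18.7
= −79.79 dBm → −79.8 dBm

−79.8 dBm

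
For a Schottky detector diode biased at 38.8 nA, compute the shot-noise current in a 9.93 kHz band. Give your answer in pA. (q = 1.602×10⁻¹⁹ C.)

11.1 pA

I_n = √(2qI·B)
2qI·B = 2 × 1.602×10⁻¹⁹ × 3.88×10⁻⁸ × 9.93×10³ = 1.23×10⁻²² A²
I_n = √(1.23×10⁻²²) = 1.11×10⁻¹¹ A = 11.1 pA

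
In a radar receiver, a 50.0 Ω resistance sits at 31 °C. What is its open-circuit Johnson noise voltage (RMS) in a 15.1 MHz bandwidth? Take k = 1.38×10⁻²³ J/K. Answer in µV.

T = 31 °C + 273.15 = 304.15 K
V_n = √(4kTRB)
4kTRB = 4 × 1.38×10⁻²³ × 304.15 × 5.00×10¹ × 1.51×10⁷ = 1.27×10⁻¹¹ V²
V_n = √(1.27×10⁻¹¹) = 3.56×10⁻⁶ V = 3.56 µV

3.56 µV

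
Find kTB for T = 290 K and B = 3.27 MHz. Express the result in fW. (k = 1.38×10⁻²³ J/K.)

P_n = kTB = 1.38×10⁻²³ × 290 × 3.27×10⁶ = 1.31×10⁻¹⁴ W = 13.1 fW

13.1 fW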